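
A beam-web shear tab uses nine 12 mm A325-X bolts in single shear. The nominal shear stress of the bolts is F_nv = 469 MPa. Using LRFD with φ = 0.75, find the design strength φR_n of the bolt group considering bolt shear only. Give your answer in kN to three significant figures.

358 kN

A_b = π × 12² / 4 = 113.1 mm².
R_n = F_nv · A_b · n · n_s = 469 × 113.1 × 9 × 1 / 1000 = 477.4 kN.
Design strength φR_n = 0.75 × 477.4 = 358 kN.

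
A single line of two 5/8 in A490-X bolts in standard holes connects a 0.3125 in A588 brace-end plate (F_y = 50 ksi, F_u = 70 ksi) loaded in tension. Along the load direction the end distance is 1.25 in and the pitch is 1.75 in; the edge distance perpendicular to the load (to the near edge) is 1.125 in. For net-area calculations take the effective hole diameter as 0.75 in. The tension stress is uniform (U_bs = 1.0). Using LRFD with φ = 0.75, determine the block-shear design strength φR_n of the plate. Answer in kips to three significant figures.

Shear plane L_v = 1.25 + 1·1.75 = 3 in; A_gv = 3 × 0.3125 = 0.9375 in².
A_nv = (3 − 1.5·0.75) × 0.3125 = 0.5859 in².
A_nt = (1.125 − 0.5·0.75) × 0.3125 = 0.2344 in².
0.6 F_u A_nv = 24.61 kips; 0.6 F_y A_gv = 28.12 kips → shear rupture governs the shear term.
R_n = 24.61 + 1.0 × 70 × 0.2344 = 41.02 kips.
Design strength φR_n = 0.75 × 41.02 = 30.8 kips.

30.8 kips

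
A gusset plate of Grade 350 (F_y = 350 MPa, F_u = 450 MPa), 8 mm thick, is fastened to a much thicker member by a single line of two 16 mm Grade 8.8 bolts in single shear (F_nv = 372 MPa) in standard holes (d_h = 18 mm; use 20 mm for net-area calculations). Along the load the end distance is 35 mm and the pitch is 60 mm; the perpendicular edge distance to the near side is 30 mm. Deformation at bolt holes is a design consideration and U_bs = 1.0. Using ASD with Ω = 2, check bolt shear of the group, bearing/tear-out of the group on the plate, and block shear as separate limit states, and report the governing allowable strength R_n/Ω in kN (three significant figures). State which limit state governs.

74.8 kN (bolt shear governs)

Bolt shear: A_b = π·16²/4 = 201.1 mm²; R_n = 372 × 201.1 × 2 × 1 / 1000 = 149.6 kN → 149.6 / 2 = 74.8 kN.
Bearing: edge l_c = 26, r_n = 112.3 kN; interior l_c = 42, r_n = 138.2 kN; R_n = 112.3 + 1·138.2 = 250.6 kN → 125 kN.
Block shear: A_gv = 760, A_nv = 520, A_nt = 160 mm²; R_n = min(0.6F_uA_nv, 0.6F_yA_gv) + U_bs·F_u·A_nt = 212.4 kN → 106 kN.
Bolt shear governs: 74.8 kN.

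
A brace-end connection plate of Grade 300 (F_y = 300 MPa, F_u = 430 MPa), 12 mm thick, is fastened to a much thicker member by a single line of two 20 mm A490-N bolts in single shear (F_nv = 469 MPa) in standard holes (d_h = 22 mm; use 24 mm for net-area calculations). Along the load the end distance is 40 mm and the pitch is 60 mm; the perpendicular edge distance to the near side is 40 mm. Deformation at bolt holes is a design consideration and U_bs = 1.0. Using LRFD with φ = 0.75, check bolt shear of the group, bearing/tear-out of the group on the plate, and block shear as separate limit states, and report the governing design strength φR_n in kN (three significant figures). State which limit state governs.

Bolt shear: A_b = π·20²/4 = 314.2 mm²; R_n = 469 × 314.2 × 2 × 1 / 1000 = 294.7 kN → 0.75 × 294.7 = 221 kN.
Bearing: edge l_c = 29, r_n = 179.6 kN; interior l_c = 38, r_n = 235.3 kN; R_n = 179.6 + 1·235.3 = 414.9 kN → 311 kN.
Block shear: A_gv = 1200, A_nv = 768, A_nt = 336 mm²; R_n = min(0.6F_uA_nv, 0.6F_yA_gv) + U_bs·F_u·A_nt = 342.6 kN → 257 kN.
Bolt shear governs: 221 kN.

221 kN (bolt shear governs)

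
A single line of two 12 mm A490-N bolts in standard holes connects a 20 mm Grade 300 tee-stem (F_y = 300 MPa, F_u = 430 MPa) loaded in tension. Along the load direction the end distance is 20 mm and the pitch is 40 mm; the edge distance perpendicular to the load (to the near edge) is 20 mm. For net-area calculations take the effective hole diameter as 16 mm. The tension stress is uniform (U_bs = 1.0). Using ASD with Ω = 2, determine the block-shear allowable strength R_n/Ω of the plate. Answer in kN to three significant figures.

144 kN

Shear plane L_v = 20 + 1·40 = 60 mm; A_gv = 60 × 20 = 1200 mm².
A_nv = (60 − 1.5·16) × 20 = 720 mm².
A_nt = (20 − 0.5·16) × 20 = 240 mm².
0.6 F_u A_nv = 185.8 kN; 0.6 F_y A_gv = 216 kN → shear rupture governs the shear term.
R_n = 185.8 + 1.0 × 430 × 240 / 1000 = 289 kN.
Allowable strength R_n/Ω = 289 / 2 = 144 kN.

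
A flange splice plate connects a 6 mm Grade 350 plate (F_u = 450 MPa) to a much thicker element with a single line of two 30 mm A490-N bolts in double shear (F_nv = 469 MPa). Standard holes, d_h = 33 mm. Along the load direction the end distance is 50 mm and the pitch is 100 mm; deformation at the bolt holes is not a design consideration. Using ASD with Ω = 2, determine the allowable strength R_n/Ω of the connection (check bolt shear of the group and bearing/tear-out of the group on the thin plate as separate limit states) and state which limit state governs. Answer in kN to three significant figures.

Bolt shear: A_b = π·30²/4 = 706.9 mm²; R_n = 469 × 706.9 × 2 × 2 / 1000 = 1326 kN → 1326 / 2 = 663 kN.
Bearing (1.5 l_c t F_u ≤ 3.0 d t F_u): upper limit = 3.0·30·6·450 / 1000 = 243 kN.
  Edge l_c = 50 − 33/2 = 33.5 → r_n = 135.7 kN; interior l_c = 100 − 33 = 67 → r_n = 243 kN.
  R_n,bearing = 1·135.7 + 1·243 = 378.7 kN → 378.7 / 2 = 189 kN.
Bearing governs: 189 kN.

189 kN (bearing governs)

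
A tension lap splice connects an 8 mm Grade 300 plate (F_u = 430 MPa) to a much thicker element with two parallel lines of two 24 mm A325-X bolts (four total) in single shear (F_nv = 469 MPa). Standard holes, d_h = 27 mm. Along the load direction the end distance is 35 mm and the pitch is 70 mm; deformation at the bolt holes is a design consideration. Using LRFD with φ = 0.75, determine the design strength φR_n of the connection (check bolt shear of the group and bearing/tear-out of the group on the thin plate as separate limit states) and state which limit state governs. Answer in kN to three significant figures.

Bolt shear: A_b = π·24²/4 = 452.4 mm²; R_n = 469 × 452.4 × 4 × 1 / 1000 = 848.7 kN → 0.75 × 848.7 = 637 kN.
Bearing (1.2 l_c t F_u ≤ 2.4 d t F_u): upper limit = 2.4·24·8·430 / 1000 = 198.1 kN.
  Edge l_c = 35 − 27/2 = 21.5 → r_n = 88.75 kN; interior l_c = 70 − 27 = 43 → r_n = 177.5 kN.
  R_n,bearing = 2·88.75 + 2·177.5 = 532.5 kN → 0.75 × 532.5 = 399 kN.
Bearing governs: 399 kN.

399 kN (bearing governs)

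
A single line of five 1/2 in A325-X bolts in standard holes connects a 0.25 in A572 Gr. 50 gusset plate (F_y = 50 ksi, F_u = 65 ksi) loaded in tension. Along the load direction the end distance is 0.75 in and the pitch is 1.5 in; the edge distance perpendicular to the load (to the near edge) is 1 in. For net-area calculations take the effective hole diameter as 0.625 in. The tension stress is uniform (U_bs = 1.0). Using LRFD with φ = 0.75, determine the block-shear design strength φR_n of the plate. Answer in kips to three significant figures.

37.2 kips

Shear plane L_v = 0.75 + 4·1.5 = 6.75 in; A_gv = 6.75 × 0.25 = 1.688 in².
A_nv = (6.75 − 4.5·0.625) × 0.25 = 0.9844 in².
A_nt = (1 − 0.5·0.625) × 0.25 = 0.1719 in².
0.6 F_u A_nv = 38.39 kips; 0.6 F_y A_gv = 50.62 kips → shear rupture governs the shear term.
R_n = 38.39 + 1.0 × 65 × 0.1719 = 49.56 kips.
Design strength φR_n = 0.75 × 49.56 = 37.2 kips.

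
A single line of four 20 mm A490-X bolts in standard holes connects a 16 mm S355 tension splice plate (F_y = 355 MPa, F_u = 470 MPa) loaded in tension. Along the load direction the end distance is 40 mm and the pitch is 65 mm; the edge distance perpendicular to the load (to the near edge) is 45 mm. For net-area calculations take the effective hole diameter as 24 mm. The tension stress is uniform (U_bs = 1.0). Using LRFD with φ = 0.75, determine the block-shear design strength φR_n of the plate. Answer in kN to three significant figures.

697 kN

Shear plane L_v = 40 + 3·65 = 235 mm; A_gv = 235 × 16 = 3760 mm².
A_nv = (235 − 3.5·24) × 16 = 2416 mm².
A_nt = (45 − 0.5·24) × 16 = 528 mm².
0.6 F_u A_nv = 681.3 kN; 0.6 F_y A_gv = 800.9 kN → shear rupture governs the shear term.
R_n = 681.3 + 1.0 × 470 × 528 / 1000 = 929.5 kN.
Design strength φR_n = 0.75 × 929.5 = 697 kN.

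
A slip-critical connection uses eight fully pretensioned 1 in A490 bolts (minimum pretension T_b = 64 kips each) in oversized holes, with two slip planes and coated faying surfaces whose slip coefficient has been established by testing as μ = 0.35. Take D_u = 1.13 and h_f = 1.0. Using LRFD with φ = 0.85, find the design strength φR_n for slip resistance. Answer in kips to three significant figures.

344 kips

R_n = μ · D_u · h_f · T_b · n_s · n_b = 0.35 × 1.13 × 1.0 × 64 × 2 × 8 = 405 kips.
Design strength φR_n = 0.85 × 405 = 344 kips.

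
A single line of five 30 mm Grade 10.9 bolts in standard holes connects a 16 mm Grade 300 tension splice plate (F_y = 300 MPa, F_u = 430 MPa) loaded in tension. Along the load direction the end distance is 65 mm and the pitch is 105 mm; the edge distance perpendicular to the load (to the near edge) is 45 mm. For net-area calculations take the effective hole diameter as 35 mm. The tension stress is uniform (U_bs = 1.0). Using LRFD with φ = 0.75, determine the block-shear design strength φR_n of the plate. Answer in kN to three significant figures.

1160 kN

Shear plane L_v = 65 + 4·105 = 485 mm; A_gv = 485 × 16 = 7760 mm².
A_nv = (485 − 4.5·35) × 16 = 5240 mm².
A_nt = (45 − 0.5·35) × 16 = 440 mm².
0.6 F_u A_nv = 1352 kN; 0.6 F_y A_gv = 1397 kN → shear rupture governs the shear term.
R_n = 1352 + 1.0 × 430 × 440 / 1000 = 1541 kN.
Design strength φR_n = 0.75 × 1541 = 1160 kN.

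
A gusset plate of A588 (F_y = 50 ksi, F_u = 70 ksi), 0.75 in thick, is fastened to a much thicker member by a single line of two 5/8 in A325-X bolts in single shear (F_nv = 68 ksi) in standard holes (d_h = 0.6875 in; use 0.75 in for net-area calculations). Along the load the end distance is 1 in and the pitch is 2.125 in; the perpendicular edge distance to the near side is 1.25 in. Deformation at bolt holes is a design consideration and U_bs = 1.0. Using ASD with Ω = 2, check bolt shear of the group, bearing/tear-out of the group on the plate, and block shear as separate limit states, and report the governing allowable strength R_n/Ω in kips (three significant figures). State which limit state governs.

20.9 kips (bolt shear governs)

Bolt shear: A_b = π·0.625²/4 = 0.3068 in²; R_n = 68 × 0.3068 × 2 × 1 = 41.72 kips → 41.72 / 2 = 20.9 kips.
Bearing: edge l_c = 0.6562, r_n = 41.34 kips; interior l_c = 1.438, r_n = 78.75 kips; R_n = 41.34 + 1·78.75 = 120.1 kips → 60 kips.
Block shear: A_gv = 2.344, A_nv = 1.5, A_nt = 0.6562 in²; R_n = min(0.6F_uA_nv, 0.6F_yA_gv) + U_bs·F_u·A_nt = 108.9 kips → 54.5 kips.
Bolt shear governs: 20.9 kips.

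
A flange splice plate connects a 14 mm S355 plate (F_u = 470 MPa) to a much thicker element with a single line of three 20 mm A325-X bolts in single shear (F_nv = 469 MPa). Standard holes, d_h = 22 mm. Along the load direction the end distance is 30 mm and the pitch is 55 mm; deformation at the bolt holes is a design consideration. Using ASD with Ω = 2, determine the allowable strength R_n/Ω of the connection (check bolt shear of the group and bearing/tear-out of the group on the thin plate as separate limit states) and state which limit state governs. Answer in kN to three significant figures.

221 kN (bolt shear governs)

Bolt shear: A_b = π·20²/4 = 314.2 mm²; R_n = 469 × 314.2 × 3 × 1 / 1000 = 442 kN → 442 / 2 = 221 kN.
Bearing (1.2 l_c t F_u ≤ 2.4 d t F_u): upper limit = 2.4·20·14·470 / 1000 = 315.8 kN.
  Edge l_c = 30 − 22/2 = 19 → r_n = 150 kN; interior l_c = 55 − 22 = 33 → r_n = 260.6 kN.
  R_n,bearing = 1·150 + 2·260.6 = 671.2 kN → 671.2 / 2 = 336 kN.
Bolt shear governs: 221 kN.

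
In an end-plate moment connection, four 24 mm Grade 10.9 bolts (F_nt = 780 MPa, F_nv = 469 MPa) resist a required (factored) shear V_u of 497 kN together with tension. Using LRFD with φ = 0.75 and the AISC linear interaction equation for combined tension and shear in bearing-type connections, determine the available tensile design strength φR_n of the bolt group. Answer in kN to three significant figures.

A_b = π·24²/4 = 452.4 mm²; f_rv = 497 × 1000 / (4 × 452.4) = 274.7 MPa.
F'_nt = 1.3 F_nt − (F_nt / φF_nv) f_rv = 1.3·780 − (780/(0.75·469))·274.7 = 405 MPa, capped at F_nt → F'_nt = 405 MPa.
R_n = F'_nt · A_b · n = 405 × 452.4 × 4 / 1000 = 732.8 kN.
Design strength φR_n = 0.75 × 732.8 = 550 kN.

550 kN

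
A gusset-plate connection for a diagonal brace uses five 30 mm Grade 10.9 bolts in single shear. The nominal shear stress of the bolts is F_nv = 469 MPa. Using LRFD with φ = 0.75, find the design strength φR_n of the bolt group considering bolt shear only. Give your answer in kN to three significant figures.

A_b = π × 30² / 4 = 706.9 mm².
R_n = F_nv · A_b · n · n_s = 469 × 706.9 × 5 × 1 / 1000 = 1658 kN.
Design strength φR_n = 0.75 × 1658 = 1240 kN.

1240 kN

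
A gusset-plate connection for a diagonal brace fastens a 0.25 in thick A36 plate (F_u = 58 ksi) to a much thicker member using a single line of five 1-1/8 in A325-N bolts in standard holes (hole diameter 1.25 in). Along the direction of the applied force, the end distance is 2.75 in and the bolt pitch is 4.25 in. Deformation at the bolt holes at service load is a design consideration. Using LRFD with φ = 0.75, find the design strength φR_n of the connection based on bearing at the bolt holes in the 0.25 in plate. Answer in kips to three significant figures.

145 kips

Per bolt r_n = 1.2 l_c t F_u ≤ 2.4 d t F_u; upper limit = 2.4 × 1.125 × 0.25 × 58 = 39.15 kips.
Edge bolt: l_c = 2.75 − 1.25/2 = 2.125 in → 1.2 × 2.125 × 0.25 × 58 = 36.97 → r_n = 36.97 kips.
Interior bolts: l_c = 4.25 − 1.25 = 3 in → 1.2 × 3 × 0.25 × 58 = 52.2 → r_n = 39.15 kips.
R_n = 1 × 36.97 + 4 × 39.15 = 193.6 kips.
Design strength φR_n = 0.75 × 193.6 = 145 kips.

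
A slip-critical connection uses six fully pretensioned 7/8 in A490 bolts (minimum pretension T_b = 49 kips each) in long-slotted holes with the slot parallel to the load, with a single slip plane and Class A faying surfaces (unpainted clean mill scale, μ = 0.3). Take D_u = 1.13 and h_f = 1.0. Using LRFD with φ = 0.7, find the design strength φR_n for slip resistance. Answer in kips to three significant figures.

69.8 kips

R_n = μ · D_u · h_f · T_b · n_s · n_b = 0.3 × 1.13 × 1.0 × 49 × 1 × 6 = 99.67 kips.
Design strength φR_n = 0.7 × 99.67 = 69.8 kips.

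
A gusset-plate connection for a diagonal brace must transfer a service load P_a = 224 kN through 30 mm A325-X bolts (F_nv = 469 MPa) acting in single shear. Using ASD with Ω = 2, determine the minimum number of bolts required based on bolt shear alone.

A_b = π·30²/4 = 706.9 mm².
Per-bolt allowable strength R_n/Ω = 469 × 706.9 × 1 / 1000 / 2 = 165.8 kN.
n ≥ 224 / 165.8 = 1.351 → use 2 bolts.

2 bolts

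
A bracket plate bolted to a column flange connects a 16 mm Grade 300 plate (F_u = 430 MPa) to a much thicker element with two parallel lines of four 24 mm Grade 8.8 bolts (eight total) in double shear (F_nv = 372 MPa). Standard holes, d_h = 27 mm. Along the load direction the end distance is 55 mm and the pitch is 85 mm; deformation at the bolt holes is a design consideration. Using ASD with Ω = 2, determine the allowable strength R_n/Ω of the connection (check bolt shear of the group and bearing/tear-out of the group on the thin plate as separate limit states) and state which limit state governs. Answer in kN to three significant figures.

Bolt shear: A_b = π·24²/4 = 452.4 mm²; R_n = 372 × 452.4 × 8 × 2 / 1000 = 2693 kN → 2693 / 2 = 1350 kN.
Bearing (1.2 l_c t F_u ≤ 2.4 d t F_u): upper limit = 2.4·24·16·430 / 1000 = 396.3 kN.
  Edge l_c = 55 − 27/2 = 41.5 → r_n = 342.6 kN; interior l_c = 85 − 27 = 58 → r_n = 396.3 kN.
  R_n,bearing = 2·342.6 + 6·396.3 = 3063 kN → 3063 / 2 = 1530 kN.
Bolt shear governs: 1350 kN.

1350 kN (bolt shear governs)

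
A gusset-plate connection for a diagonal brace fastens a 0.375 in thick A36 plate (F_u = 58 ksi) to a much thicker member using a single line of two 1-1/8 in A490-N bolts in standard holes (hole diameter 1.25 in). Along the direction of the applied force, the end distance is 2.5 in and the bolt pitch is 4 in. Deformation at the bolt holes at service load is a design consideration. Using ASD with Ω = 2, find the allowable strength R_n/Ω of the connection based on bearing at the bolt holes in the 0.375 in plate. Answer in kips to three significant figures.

Per bolt r_n = 1.2 l_c t F_u ≤ 2.4 d t F_u; upper limit = 2.4 × 1.125 × 0.375 × 58 = 58.72 kips.
Edge bolt: l_c = 2.5 − 1.25/2 = 1.875 in → 1.2 × 1.875 × 0.375 × 58 = 48.94 → r_n = 48.94 kips.
Interior bolts: l_c = 4 − 1.25 = 2.75 in → 1.2 × 2.75 × 0.375 × 58 = 71.77 → r_n = 58.72 kips.
R_n = 1 × 48.94 + 1 × 58.72 = 107.7 kips.
Allowable strength R_n/Ω = 107.7 / 2 = 53.8 kips.

53.8 kips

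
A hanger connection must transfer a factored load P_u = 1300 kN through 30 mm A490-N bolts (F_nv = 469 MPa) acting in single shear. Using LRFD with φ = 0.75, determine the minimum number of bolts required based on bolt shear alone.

6 bolts

A_b = π·30²/4 = 706.9 mm².
Per-bolt design strength φR_n = 0.75 × 469 × 706.9 × 1 / 1000 = 248.6 kN.
n ≥ 1300 / 248.6 = 5.228 → use 6 bolts.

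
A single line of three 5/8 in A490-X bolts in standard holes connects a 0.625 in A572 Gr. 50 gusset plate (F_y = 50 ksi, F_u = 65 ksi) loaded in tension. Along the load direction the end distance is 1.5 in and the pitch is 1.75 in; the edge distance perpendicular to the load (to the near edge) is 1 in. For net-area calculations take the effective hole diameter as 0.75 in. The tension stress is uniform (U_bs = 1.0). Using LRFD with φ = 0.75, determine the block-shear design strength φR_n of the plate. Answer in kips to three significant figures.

Shear plane L_v = 1.5 + 2·1.75 = 5 in; A_gv = 5 × 0.625 = 3.125 in².
A_nv = (5 − 2.5·0.75) × 0.625 = 1.953 in².
A_nt = (1 − 0.5·0.75) × 0.625 = 0.3906 in².
0.6 F_u A_nv = 76.17 kips; 0.6 F_y A_gv = 93.75 kips → shear rupture governs the shear term.
R_n = 76.17 + 1.0 × 65 × 0.3906 = 101.6 kips.
Design strength φR_n = 0.75 × 101.6 = 76.2 kips.

76.2 kips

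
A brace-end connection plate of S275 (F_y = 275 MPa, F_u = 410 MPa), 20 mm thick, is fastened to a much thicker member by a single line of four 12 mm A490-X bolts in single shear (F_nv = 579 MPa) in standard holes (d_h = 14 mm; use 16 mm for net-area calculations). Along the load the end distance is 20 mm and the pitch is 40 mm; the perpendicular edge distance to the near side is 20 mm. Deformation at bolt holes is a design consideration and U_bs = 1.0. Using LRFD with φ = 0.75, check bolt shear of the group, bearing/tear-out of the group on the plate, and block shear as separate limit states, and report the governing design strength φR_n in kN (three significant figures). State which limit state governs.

Bolt shear: A_b = π·12²/4 = 113.1 mm²; R_n = 579 × 113.1 × 4 × 1 / 1000 = 261.9 kN → 0.75 × 261.9 = 196 kN.
Bearing: edge l_c = 13, r_n = 127.9 kN; interior l_c = 26, r_n = 236.2 kN; R_n = 127.9 + 3·236.2 = 836.4 kN → 627 kN.
Block shear: A_gv = 2800, A_nv = 1680, A_nt = 240 mm²; R_n = min(0.6F_uA_nv, 0.6F_yA_gv) + U_bs·F_u·A_nt = 511.7 kN → 384 kN.
Bolt shear governs: 196 kN.

196 kN (bolt shear governs)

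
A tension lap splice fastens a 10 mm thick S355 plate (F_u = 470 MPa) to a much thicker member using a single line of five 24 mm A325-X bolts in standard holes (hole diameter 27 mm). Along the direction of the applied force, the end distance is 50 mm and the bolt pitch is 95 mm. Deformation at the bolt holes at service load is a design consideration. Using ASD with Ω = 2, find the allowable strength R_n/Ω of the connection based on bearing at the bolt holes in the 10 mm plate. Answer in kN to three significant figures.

644 kN

Per bolt r_n = 1.2 l_c t F_u ≤ 2.4 d t F_u; upper limit = 2.4 × 24 × 10 × 470 / 1000 = 270.7 kN.
Edge bolt: l_c = 50 − 27/2 = 36.5 mm → 1.2 × 36.5 × 10 × 470 / 1000 = 205.9 → r_n = 205.9 kN.
Interior bolts: l_c = 95 − 27 = 68 mm → 1.2 × 68 × 10 × 470 / 1000 = 383.5 → r_n = 270.7 kN.
R_n = 1 × 205.9 + 4 × 270.7 = 1289 kN.
Allowable strength R_n/Ω = 1289 / 2 = 644 kN.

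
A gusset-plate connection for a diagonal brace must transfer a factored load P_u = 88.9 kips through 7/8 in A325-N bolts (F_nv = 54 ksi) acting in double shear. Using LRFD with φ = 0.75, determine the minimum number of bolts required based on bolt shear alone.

A_b = π·0.875²/4 = 0.6013 in².
Per-bolt design strength φR_n = 0.75 × 54 × 0.6013 × 2 = 48.71 kips.
n ≥ 88.9 / 48.71 = 1.825 → use 2 bolts.

2 bolts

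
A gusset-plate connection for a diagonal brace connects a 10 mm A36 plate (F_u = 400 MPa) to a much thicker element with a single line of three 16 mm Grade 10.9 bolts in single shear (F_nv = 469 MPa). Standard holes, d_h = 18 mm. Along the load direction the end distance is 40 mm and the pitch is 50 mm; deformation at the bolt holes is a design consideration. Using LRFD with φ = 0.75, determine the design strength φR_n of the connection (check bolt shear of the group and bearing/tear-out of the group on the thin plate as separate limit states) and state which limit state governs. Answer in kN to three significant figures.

212 kN (bolt shear governs)

Bolt shear: A_b = π·16²/4 = 201.1 mm²; R_n = 469 × 201.1 × 3 × 1 / 1000 = 282.9 kN → 0.75 × 282.9 = 212 kN.
Bearing (1.2 l_c t F_u ≤ 2.4 d t F_u): upper limit = 2.4·16·10·400 / 1000 = 153.6 kN.
  Edge l_c = 40 − 18/2 = 31 → r_n = 148.8 kN; interior l_c = 50 − 18 = 32 → r_n = 153.6 kN.
  R_n,bearing = 1·148.8 + 2·153.6 = 456 kN → 0.75 × 456 = 342 kN.
Bolt shear governs: 212 kN.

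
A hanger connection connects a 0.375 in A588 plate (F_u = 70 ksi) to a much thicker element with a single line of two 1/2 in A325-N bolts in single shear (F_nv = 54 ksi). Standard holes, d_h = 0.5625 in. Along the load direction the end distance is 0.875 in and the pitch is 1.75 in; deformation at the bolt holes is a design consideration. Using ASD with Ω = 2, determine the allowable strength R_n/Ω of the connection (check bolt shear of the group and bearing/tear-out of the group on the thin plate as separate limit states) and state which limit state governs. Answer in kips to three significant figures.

Bolt shear: A_b = π·0.5²/4 = 0.1963 in²; R_n = 54 × 0.1963 × 2 × 1 = 21.21 kips → 21.21 / 2 = 10.6 kips.
Bearing (1.2 l_c t F_u ≤ 2.4 d t F_u): upper limit = 2.4·0.5·0.375·70 = 31.5 kips.
  Edge l_c = 0.875 − 0.5625/2 = 0.5938 → r_n = 18.7 kips; interior l_c = 1.75 − 0.5625 = 1.188 → r_n = 31.5 kips.
  R_n,bearing = 1·18.7 + 1·31.5 = 50.2 kips → 50.2 / 2 = 25.1 kips.
Bolt shear governs: 10.6 kips.

10.6 kips (bolt shear governs)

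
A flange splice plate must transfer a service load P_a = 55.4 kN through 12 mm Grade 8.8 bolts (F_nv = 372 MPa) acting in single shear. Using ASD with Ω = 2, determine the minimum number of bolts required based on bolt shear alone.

3 bolts

A_b = π·12²/4 = 113.1 mm².
Per-bolt allowable strength R_n/Ω = 372 × 113.1 × 1 / 1000 / 2 = 21.04 kN.
n ≥ 55.4 / 21.04 = 2.634 → use 3 bolts.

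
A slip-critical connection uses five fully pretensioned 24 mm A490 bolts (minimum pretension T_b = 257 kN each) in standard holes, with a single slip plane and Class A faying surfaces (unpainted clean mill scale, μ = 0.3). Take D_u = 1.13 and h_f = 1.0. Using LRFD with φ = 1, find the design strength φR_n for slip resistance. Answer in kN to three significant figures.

436 kN

R_n = μ · D_u · h_f · T_b · n_s · n_b = 0.3 × 1.13 × 1.0 × 257 × 1 × 5 = 435.6 kN.
Design strength φR_n = 1 × 435.6 = 436 kN.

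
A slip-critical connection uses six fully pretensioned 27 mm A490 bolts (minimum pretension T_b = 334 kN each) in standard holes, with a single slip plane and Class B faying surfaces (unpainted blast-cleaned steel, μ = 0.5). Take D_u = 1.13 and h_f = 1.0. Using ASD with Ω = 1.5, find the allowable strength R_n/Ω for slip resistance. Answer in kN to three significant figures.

R_n = μ · D_u · h_f · T_b · n_s · n_b = 0.5 × 1.13 × 1.0 × 334 × 1 × 6 = 1132 kN.
Allowable strength R_n/Ω = 1132 / 1.5 = 755 kN.

755 kN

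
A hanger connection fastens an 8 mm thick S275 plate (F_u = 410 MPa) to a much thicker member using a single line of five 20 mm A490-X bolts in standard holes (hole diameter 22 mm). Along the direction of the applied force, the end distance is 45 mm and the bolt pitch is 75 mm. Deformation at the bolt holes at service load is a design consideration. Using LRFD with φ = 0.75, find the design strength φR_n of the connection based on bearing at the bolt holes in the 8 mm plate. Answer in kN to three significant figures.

Per bolt r_n = 1.2 l_c t F_u ≤ 2.4 d t F_u; upper limit = 2.4 × 20 × 8 × 410 / 1000 = 157.4 kN.
Edge bolt: l_c = 45 − 22/2 = 34 mm → 1.2 × 34 × 8 × 410 / 1000 = 133.8 → r_n = 133.8 kN.
Interior bolts: l_c = 75 − 22 = 53 mm → 1.2 × 53 × 8 × 410 / 1000 = 208.6 → r_n = 157.4 kN.
R_n = 1 × 133.8 + 4 × 157.4 = 763.6 kN.
Design strength φR_n = 0.75 × 763.6 = 573 kN.

573 kN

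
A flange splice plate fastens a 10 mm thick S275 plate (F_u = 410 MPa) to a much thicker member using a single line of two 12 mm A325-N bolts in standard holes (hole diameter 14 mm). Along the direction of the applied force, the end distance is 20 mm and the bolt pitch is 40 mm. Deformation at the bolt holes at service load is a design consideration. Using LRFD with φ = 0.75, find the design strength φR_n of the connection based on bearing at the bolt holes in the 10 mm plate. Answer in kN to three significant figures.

Per bolt r_n = 1.2 l_c t F_u ≤ 2.4 d t F_u; upper limit = 2.4 × 12 × 10 × 410 / 1000 = 118.1 kN.
Edge bolt: l_c = 20 − 14/2 = 13 mm → 1.2 × 13 × 10 × 410 / 1000 = 63.96 → r_n = 63.96 kN.
Interior bolts: l_c = 40 − 14 = 26 mm → 1.2 × 26 × 10 × 410 / 1000 = 127.9 → r_n = 118.1 kN.
R_n = 1 × 63.96 + 1 × 118.1 = 182 kN.
Design strength φR_n = 0.75 × 182 = 137 kN.

137 kN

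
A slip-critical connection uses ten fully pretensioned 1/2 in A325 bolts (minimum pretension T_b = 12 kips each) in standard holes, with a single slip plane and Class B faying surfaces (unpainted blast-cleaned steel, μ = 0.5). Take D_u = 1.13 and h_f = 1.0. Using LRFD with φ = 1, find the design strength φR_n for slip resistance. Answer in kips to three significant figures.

67.8 kips

R_n = μ · D_u · h_f · T_b · n_s · n_b = 0.5 × 1.13 × 1.0 × 12 × 1 × 10 = 67.8 kips.
Design strength φR_n = 1 × 67.8 = 67.8 kips.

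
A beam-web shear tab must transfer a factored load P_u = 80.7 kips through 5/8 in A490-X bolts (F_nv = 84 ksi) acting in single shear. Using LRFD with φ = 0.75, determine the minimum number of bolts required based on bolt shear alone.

5 bolts

A_b = π·0.625²/4 = 0.3068 in².
Per-bolt design strength φR_n = 0.75 × 84 × 0.3068 × 1 = 19.33 kips.
n ≥ 80.7 / 19.33 = 4.175 → use 5 bolts.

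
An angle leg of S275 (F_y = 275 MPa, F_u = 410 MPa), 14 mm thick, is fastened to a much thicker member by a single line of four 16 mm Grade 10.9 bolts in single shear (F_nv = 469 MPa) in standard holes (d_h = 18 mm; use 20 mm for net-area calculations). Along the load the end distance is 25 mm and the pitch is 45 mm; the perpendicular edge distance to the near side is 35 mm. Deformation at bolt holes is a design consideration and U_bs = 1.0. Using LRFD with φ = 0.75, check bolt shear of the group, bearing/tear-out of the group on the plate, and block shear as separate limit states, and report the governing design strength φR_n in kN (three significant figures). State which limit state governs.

Bolt shear: A_b = π·16²/4 = 201.1 mm²; R_n = 469 × 201.1 × 4 × 1 / 1000 = 377.2 kN → 0.75 × 377.2 = 283 kN.
Bearing: edge l_c = 16, r_n = 110.2 kN; interior l_c = 27, r_n = 186 kN; R_n = 110.2 + 3·186 = 668.1 kN → 501 kN.
Block shear: A_gv = 2240, A_nv = 1260, A_nt = 350 mm²; R_n = min(0.6F_uA_nv, 0.6F_yA_gv) + U_bs·F_u·A_nt = 453.5 kN → 340 kN.
Bolt shear governs: 283 kN.

283 kN (bolt shear governs)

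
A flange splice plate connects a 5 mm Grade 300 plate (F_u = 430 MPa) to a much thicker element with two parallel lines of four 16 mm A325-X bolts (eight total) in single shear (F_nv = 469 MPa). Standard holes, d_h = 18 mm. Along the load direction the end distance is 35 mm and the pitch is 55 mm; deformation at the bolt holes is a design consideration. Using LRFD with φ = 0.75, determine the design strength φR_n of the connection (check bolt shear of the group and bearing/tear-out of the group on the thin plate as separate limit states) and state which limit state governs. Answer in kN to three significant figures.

472 kN (bearing governs)

Bolt shear: A_b = π·16²/4 = 201.1 mm²; R_n = 469 × 201.1 × 8 × 1 / 1000 = 754.4 kN → 0.75 × 754.4 = 566 kN.
Bearing (1.2 l_c t F_u ≤ 2.4 d t F_u): upper limit = 2.4·16·5·430 / 1000 = 82.56 kN.
  Edge l_c = 35 − 18/2 = 26 → r_n = 67.08 kN; interior l_c = 55 − 18 = 37 → r_n = 82.56 kN.
  R_n,bearing = 2·67.08 + 6·82.56 = 629.5 kN → 0.75 × 629.5 = 472 kN.
Bearing governs: 472 kN.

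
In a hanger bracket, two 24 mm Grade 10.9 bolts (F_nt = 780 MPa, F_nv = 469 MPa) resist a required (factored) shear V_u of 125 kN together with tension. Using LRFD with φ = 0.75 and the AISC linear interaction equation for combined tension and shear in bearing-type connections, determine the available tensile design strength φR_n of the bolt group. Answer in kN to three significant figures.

480 kN

A_b = π·24²/4 = 452.4 mm²; f_rv = 125 × 1000 / (2 × 452.4) = 138.2 MPa.
F'_nt = 1.3 F_nt − (F_nt / φF_nv) f_rv = 1.3·780 − (780/(0.75·469))·138.2 = 707.6 MPa, capped at F_nt → F'_nt = 707.6 MPa.
R_n = F'_nt · A_b · n = 707.6 × 452.4 × 2 / 1000 = 640.3 kN.
Design strength φR_n = 0.75 × 640.3 = 480 kN.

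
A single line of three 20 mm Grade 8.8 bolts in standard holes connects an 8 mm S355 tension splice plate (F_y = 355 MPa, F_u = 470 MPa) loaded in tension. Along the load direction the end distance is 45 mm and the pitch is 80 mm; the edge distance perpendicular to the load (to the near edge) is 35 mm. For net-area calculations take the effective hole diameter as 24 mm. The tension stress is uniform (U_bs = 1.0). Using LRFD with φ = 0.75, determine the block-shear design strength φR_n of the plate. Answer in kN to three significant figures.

Shear plane L_v = 45 + 2·80 = 205 mm; A_gv = 205 × 8 = 1640 mm².
A_nv = (205 − 2.5·24) × 8 = 1160 mm².
A_nt = (35 − 0.5·24) × 8 = 184 mm².
0.6 F_u A_nv = 327.1 kN; 0.6 F_y A_gv = 349.3 kN → shear rupture governs the shear term.
R_n = 327.1 + 1.0 × 470 × 184 / 1000 = 413.6 kN.
Design strength φR_n = 0.75 × 413.6 = 310 kN.

310 kN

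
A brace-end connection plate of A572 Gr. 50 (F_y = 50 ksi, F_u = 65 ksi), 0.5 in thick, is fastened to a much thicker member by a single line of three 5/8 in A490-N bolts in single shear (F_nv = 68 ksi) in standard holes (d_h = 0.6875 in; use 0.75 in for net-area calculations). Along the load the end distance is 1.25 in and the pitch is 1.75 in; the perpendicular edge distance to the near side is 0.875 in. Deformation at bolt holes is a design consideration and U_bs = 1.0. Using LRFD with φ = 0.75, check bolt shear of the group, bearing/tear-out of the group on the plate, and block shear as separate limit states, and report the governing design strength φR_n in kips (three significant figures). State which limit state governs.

46.9 kips (bolt shear governs)

Bolt shear: A_b = π·0.625²/4 = 0.3068 in²; R_n = 68 × 0.3068 × 3 × 1 = 62.59 kips → 0.75 × 62.59 = 46.9 kips.
Bearing: edge l_c = 0.9062, r_n = 35.34 kips; interior l_c = 1.062, r_n = 41.44 kips; R_n = 35.34 + 2·41.44 = 118.2 kips → 88.7 kips.
Block shear: A_gv = 2.375, A_nv = 1.438, A_nt = 0.25 in²; R_n = min(0.6F_uA_nv, 0.6F_yA_gv) + U_bs·F_u·A_nt = 72.31 kips → 54.2 kips.
Bolt shear governs: 46.9 kips.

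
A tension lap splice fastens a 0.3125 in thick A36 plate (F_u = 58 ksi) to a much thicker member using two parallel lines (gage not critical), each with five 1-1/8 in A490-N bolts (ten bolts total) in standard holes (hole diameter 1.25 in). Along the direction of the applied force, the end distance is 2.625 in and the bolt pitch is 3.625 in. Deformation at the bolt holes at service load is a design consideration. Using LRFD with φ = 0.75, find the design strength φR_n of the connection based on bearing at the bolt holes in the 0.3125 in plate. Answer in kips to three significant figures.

Per bolt r_n = 1.2 l_c t F_u ≤ 2.4 d t F_u; upper limit = 2.4 × 1.125 × 0.3125 × 58 = 48.94 kips.
Edge bolt: l_c = 2.625 − 1.25/2 = 2 in → 1.2 × 2 × 0.3125 × 58 = 43.5 → r_n = 43.5 kips.
Interior bolts: l_c = 3.625 − 1.25 = 2.375 in → 1.2 × 2.375 × 0.3125 × 58 = 51.66 → r_n = 48.94 kips.
R_n = 2 × 43.5 + 8 × 48.94 = 478.5 kips.
Design strength φR_n = 0.75 × 478.5 = 359 kips.

359 kips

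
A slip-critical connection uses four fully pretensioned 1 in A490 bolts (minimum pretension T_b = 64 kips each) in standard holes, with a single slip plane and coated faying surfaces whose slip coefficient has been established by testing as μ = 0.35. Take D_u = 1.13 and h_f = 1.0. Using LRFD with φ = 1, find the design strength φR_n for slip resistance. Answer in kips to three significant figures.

101 kips

R_n = μ · D_u · h_f · T_b · n_s · n_b = 0.35 × 1.13 × 1.0 × 64 × 1 × 4 = 101.2 kips.
Design strength φR_n = 1 × 101.2 = 101 kips.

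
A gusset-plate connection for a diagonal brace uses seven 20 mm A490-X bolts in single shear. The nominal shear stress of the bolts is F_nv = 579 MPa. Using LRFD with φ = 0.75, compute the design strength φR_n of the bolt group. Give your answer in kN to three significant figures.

955 kN

A_b = π × 20² / 4 = 314.2 mm².
R_n = F_nv · A_b · n · n_s = 579 × 314.2 × 7 × 1 / 1000 = 1273 kN.
Design strength φR_n = 0.75 × 1273 = 955 kN.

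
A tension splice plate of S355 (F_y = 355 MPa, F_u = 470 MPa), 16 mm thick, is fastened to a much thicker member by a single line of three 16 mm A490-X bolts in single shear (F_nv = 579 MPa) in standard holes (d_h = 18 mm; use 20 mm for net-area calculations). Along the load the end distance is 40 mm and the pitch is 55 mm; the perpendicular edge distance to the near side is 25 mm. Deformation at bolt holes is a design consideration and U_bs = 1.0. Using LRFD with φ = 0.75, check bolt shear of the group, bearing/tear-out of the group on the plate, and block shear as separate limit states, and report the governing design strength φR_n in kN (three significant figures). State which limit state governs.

Bolt shear: A_b = π·16²/4 = 201.1 mm²; R_n = 579 × 201.1 × 3 × 1 / 1000 = 349.2 kN → 0.75 × 349.2 = 262 kN.
Bearing: edge l_c = 31, r_n = 279.7 kN; interior l_c = 37, r_n = 288.8 kN; R_n = 279.7 + 2·288.8 = 857.3 kN → 643 kN.
Block shear: A_gv = 2400, A_nv = 1600, A_nt = 240 mm²; R_n = min(0.6F_uA_nv, 0.6F_yA_gv) + U_bs·F_u·A_nt = 564 kN → 423 kN.
Bolt shear governs: 262 kN.

262 kN (bolt shear governs)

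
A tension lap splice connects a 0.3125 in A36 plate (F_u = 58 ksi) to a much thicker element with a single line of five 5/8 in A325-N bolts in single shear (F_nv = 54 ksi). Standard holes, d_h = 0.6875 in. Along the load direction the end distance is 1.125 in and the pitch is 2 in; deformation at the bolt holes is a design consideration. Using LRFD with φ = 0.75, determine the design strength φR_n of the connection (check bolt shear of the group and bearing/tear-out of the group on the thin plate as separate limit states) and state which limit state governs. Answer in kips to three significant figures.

Bolt shear: A_b = π·0.625²/4 = 0.3068 in²; R_n = 54 × 0.3068 × 5 × 1 = 82.83 kips → 0.75 × 82.83 = 62.1 kips.
Bearing (1.2 l_c t F_u ≤ 2.4 d t F_u): upper limit = 2.4·0.625·0.3125·58 = 27.19 kips.
  Edge l_c = 1.125 − 0.6875/2 = 0.7812 → r_n = 16.99 kips; interior l_c = 2 − 0.6875 = 1.312 → r_n = 27.19 kips.
  R_n,bearing = 1·16.99 + 4·27.19 = 125.7 kips → 0.75 × 125.7 = 94.3 kips.
Bolt shear governs: 62.1 kips.

62.1 kips (bolt shear governs)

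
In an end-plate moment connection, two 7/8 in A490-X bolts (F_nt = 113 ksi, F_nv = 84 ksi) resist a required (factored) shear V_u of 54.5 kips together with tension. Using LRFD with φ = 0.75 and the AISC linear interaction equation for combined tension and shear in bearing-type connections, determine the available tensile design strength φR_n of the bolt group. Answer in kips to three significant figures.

59.2 kips

A_b = π·0.875²/4 = 0.6013 in²; f_rv = 54.5 / (2 × 0.6013) = 45.32 ksi.
F'_nt = 1.3 F_nt − (F_nt / φF_nv) f_rv = 1.3·113 − (113/(0.75·84))·45.32 = 65.62 ksi, capped at F_nt → F'_nt = 65.62 ksi.
R_n = F'_nt · A_b · n = 65.62 × 0.6013 × 2 = 78.91 kips.
Design strength φR_n = 0.75 × 78.91 = 59.2 kips.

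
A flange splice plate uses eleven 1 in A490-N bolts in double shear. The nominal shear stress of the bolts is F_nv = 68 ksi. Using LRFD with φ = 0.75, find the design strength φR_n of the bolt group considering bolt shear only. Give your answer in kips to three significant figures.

881 kips

A_b = π × 1² / 4 = 0.7854 in².
R_n = F_nv · A_b · n · n_s = 68 × 0.7854 × 11 × 2 = 1175 kips.
Design strength φR_n = 0.75 × 1175 = 881 kips.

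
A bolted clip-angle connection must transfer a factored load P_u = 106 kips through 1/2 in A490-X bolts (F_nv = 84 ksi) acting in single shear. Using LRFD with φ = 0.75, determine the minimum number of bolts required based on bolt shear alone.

A_b = π·0.5²/4 = 0.1963 in².
Per-bolt design strength φR_n = 0.75 × 84 × 0.1963 × 1 = 12.37 kips.
n ≥ 106 / 12.37 = 8.569 → use 9 bolts.

9 bolts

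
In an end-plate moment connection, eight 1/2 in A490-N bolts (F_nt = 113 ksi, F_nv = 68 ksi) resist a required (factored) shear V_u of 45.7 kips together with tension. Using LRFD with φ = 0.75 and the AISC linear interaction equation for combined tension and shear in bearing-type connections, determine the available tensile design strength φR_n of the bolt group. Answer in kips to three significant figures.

97.1 kips

A_b = π·0.5²/4 = 0.1963 in²; f_rv = 45.7 / (8 × 0.1963) = 29.09 ksi.
F'_nt = 1.3 F_nt − (F_nt / φF_nv) f_rv = 1.3·113 − (113/(0.75·68))·29.09 = 82.44 ksi, capped at F_nt → F'_nt = 82.44 ksi.
R_n = F'_nt · A_b · n = 82.44 × 0.1963 × 8 = 129.5 kips.
Design strength φR_n = 0.75 × 129.5 = 97.1 kips.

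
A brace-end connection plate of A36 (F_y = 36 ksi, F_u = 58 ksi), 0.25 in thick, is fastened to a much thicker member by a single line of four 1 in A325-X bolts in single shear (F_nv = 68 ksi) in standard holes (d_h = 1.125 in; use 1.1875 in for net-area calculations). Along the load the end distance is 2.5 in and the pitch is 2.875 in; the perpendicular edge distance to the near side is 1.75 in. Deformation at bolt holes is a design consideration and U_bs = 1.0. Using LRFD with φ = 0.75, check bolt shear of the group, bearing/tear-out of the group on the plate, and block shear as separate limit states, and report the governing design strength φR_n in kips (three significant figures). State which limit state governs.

57.6 kips (block shear governs)

Bolt shear: A_b = π·1²/4 = 0.7854 in²; R_n = 68 × 0.7854 × 4 × 1 = 213.6 kips → 0.75 × 213.6 = 160 kips.
Bearing: edge l_c = 1.938, r_n = 33.71 kips; interior l_c = 1.75, r_n = 30.45 kips; R_n = 33.71 + 3·30.45 = 125.1 kips → 93.8 kips.
Block shear: A_gv = 2.781, A_nv = 1.742, A_nt = 0.2891 in²; R_n = min(0.6F_uA_nv, 0.6F_yA_gv) + U_bs·F_u·A_nt = 76.84 kips → 57.6 kips.
Block shear governs: 57.6 kips.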